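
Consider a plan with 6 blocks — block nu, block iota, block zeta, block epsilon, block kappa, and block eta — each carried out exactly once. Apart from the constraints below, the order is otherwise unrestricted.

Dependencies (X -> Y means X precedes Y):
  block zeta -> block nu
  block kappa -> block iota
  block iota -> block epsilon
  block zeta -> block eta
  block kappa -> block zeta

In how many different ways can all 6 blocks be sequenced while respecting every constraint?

Block kappa is the only block with nothing required before it, so every ordering starts there.
Systematically extending each partial ordering one block at a time and counting, there are 20 complete orderings.

20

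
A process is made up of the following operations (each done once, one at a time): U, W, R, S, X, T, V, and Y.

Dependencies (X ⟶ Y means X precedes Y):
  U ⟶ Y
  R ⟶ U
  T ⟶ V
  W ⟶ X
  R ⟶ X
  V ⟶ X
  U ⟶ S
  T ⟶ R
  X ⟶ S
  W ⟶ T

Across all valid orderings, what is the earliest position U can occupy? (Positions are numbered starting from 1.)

Working backwards through the constraints from U, its full set of required predecessors is W, R, T — 3 of them.
So at minimum 3 operations come before U, putting U no earlier than position 4. That position is achievable by scheduling exactly those predecessors first.

4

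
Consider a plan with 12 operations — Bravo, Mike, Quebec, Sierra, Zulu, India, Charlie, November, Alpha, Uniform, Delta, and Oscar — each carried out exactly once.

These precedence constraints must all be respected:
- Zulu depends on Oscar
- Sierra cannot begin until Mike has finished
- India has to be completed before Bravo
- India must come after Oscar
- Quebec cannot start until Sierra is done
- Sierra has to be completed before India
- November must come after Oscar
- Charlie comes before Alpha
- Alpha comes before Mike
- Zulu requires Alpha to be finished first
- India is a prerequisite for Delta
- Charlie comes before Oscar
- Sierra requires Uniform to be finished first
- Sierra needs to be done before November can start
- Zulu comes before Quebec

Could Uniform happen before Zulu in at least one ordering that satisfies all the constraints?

Yes

The constraints leave Uniform and Zulu unordered relative to each other; nothing requires Zulu earlier.
So a valid ordering placing Uniform earlier than Zulu exists.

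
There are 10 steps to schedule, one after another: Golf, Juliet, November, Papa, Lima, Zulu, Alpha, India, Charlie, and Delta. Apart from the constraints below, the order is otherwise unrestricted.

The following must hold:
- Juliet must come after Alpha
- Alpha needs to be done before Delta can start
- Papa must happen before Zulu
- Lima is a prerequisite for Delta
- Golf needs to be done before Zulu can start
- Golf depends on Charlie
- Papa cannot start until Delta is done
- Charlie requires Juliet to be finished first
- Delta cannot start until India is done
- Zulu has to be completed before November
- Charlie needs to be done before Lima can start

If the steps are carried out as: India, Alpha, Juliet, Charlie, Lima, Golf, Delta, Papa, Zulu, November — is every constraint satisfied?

Going through the constraints one by one, each required predecessor appears earlier in the sequence than its dependent — e.g. India (position 1) is before Delta (position 7), as required.

Yes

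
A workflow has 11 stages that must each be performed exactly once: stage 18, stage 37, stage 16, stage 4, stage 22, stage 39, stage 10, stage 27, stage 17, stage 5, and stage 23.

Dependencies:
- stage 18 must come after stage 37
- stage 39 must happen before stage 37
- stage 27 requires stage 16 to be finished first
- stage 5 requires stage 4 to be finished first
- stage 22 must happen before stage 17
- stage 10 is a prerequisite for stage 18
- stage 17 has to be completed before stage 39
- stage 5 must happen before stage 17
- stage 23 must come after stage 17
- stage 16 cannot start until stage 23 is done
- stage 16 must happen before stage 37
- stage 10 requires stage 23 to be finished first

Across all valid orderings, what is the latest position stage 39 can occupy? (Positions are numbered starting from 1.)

9

Every stage that must follow stage 39 has to come after it. Tracing all chains starting from stage 39, those stages are: stage 18, stage 37 — 2 in total.
With 2 mandatory successors out of 11 stages total, the latest slot for stage 39 is 11−2 = 9, and it's reachable by doing all non-successors before stage 39.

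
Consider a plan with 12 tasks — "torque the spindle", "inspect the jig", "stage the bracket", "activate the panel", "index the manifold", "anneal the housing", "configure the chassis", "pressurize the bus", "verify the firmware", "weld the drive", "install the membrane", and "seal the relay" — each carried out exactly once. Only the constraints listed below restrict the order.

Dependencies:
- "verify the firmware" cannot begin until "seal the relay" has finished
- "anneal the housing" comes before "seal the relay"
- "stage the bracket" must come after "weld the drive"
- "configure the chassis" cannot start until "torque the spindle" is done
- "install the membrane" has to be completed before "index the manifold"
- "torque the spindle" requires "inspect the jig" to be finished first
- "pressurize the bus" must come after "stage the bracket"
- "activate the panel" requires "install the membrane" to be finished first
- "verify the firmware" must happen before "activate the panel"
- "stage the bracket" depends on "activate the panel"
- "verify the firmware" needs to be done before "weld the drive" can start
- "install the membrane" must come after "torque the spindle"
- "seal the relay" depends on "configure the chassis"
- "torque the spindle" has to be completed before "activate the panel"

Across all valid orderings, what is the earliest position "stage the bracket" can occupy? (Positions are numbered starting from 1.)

Working backwards through the constraints from "stage the bracket", its full set of required predecessors is "torque the spindle", "inspect the jig", "activate the panel", "anneal the housing", "configure the chassis", "verify the firmware", "weld the drive", "install the membrane", "seal the relay" — 9 of them.
With 9 mandatory predecessors, the earliest "stage the bracket" can sit is position 9+1 = 10, and placing just those 9 first achieves it.

10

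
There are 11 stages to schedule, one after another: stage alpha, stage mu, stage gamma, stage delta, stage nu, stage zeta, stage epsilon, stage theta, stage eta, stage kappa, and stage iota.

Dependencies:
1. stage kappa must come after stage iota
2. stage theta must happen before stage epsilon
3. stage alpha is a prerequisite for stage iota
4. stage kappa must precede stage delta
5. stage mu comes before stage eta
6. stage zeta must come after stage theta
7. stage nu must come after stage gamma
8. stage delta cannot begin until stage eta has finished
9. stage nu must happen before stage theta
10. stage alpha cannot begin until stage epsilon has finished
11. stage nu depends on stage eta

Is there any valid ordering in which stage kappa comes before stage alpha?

Following stage alpha → stage iota → stage kappa, stage alpha must precede stage kappa in every valid ordering.
So no valid ordering can have stage kappa before stage alpha.

No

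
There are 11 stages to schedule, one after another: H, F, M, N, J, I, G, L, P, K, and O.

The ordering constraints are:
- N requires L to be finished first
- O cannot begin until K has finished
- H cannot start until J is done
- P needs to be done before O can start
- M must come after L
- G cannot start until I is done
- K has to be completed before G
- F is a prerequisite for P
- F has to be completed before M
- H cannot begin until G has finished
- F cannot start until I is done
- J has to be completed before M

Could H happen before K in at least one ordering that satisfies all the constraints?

No

There is a dependency chain K → G → H, so H always comes after K.
So no valid ordering can have H before K.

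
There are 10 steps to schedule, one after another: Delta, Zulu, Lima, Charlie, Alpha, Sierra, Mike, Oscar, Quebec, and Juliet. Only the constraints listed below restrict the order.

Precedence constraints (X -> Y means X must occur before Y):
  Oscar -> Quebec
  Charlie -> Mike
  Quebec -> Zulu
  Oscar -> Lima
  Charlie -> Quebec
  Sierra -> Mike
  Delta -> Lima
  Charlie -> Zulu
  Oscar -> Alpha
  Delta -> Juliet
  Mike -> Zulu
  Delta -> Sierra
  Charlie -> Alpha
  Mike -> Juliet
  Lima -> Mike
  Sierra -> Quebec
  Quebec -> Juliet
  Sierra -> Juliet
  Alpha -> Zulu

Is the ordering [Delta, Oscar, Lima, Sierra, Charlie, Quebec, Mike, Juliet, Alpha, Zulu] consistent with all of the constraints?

Yes

Going through the constraints one by one, each required predecessor appears earlier in the sequence than its dependent — e.g. Delta (position 1) is before Juliet (position 8), as required.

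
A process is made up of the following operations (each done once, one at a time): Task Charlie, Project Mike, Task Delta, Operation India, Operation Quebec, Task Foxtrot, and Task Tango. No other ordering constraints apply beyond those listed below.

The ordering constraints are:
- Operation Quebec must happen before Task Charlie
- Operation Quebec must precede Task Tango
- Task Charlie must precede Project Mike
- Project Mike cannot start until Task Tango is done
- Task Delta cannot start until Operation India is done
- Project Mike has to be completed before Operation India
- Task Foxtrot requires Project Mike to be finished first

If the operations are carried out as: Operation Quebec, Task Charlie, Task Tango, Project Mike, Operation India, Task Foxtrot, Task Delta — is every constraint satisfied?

Every stated constraint is respected: Task Charlie sits at position 2, ahead of Project Mike at position 4, and each of the other listed pairs likewise has the predecessor earlier in the sequence.

Yes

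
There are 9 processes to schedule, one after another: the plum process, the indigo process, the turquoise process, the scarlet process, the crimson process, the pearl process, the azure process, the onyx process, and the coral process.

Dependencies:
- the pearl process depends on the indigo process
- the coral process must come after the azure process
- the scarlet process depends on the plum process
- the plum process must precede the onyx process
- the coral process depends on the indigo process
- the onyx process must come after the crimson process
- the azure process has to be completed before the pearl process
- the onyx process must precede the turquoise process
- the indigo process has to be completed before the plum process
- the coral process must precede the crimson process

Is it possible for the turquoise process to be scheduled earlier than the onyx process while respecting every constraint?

Following the onyx process → the turquoise process, the onyx process must precede the turquoise process in every valid ordering.
Hence the turquoise process can never be scheduled before the onyx process.

No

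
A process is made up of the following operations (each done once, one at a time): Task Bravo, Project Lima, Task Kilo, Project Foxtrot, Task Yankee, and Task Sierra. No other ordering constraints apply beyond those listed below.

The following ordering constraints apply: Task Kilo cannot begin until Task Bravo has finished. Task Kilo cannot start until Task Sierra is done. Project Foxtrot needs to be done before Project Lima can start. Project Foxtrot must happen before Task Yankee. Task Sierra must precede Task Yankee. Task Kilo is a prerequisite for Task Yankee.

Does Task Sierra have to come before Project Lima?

No

No chain of constraints connects Task Sierra to Project Lima in either direction.
A valid ordering placing Project Lima before Task Sierra exists, so the answer is no.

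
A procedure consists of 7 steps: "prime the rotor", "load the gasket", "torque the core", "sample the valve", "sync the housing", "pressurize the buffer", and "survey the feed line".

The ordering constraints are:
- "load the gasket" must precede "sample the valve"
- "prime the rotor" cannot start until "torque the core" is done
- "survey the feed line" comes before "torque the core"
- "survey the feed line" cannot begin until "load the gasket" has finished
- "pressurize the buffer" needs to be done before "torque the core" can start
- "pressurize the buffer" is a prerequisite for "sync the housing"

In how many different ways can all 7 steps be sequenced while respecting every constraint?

2 steps have no prerequisites ("load the gasket", "pressurize the buffer"), so any of them could come first.
Enumerating by repeatedly choosing an available step (one whose prerequisites are all placed) gives 66 distinct complete orderings.

66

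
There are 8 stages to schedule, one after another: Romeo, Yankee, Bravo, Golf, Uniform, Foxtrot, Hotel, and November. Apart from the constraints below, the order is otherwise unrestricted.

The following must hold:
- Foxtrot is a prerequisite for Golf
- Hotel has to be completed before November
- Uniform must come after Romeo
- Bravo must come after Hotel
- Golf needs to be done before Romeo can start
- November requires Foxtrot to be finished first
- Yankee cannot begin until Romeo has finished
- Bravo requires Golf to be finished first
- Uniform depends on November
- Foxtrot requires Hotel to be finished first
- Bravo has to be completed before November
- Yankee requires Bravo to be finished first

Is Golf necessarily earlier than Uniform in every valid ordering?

Tracing the constraints gives a chain: Golf → Romeo → Uniform.
So Golf must precede Uniform in any valid ordering.

Yes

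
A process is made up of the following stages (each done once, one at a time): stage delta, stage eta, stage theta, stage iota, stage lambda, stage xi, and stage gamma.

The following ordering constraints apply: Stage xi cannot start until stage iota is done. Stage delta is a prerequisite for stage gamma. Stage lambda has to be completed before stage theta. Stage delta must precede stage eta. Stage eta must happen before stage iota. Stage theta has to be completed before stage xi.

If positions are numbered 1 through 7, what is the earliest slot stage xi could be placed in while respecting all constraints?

Working backwards through the constraints from stage xi, its full set of required predecessors is stage delta, stage eta, stage theta, stage iota, stage lambda — 5 of them.
With 5 mandatory predecessors, the earliest stage xi can sit is position 5+1 = 6, and placing just those 5 first achieves it.

6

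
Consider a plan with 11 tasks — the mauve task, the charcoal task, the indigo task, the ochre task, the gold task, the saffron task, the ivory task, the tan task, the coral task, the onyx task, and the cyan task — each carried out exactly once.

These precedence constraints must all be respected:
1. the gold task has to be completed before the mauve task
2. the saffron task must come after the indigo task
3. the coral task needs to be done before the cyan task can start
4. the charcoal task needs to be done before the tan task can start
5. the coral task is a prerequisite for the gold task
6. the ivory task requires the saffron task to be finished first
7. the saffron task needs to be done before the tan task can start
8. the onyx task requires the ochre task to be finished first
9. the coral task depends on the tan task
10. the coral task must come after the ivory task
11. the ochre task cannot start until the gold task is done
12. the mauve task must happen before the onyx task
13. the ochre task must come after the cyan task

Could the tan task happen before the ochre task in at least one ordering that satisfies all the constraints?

Yes

The constraints force the tan task before the ochre task, so yes — every valid ordering has the tan task earlier.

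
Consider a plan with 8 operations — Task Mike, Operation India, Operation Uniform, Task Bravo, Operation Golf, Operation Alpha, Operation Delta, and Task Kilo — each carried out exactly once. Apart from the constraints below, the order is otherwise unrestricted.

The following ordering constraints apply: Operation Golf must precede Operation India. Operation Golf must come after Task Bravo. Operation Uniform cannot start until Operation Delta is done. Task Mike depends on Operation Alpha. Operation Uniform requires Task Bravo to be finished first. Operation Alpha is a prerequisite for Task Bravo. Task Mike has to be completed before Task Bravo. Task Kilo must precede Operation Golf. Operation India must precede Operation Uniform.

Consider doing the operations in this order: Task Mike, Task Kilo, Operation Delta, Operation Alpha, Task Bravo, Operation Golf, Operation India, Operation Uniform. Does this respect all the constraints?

No

In the proposed order, Task Mike appears before Operation Alpha.
Since Operation Alpha is required before Task Mike, the ordering is invalid.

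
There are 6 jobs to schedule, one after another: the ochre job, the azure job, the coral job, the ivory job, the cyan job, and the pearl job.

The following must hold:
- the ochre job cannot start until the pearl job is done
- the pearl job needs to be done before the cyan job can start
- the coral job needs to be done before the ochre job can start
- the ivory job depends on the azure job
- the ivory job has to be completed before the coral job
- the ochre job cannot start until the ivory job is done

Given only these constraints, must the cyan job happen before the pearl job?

No

The constraints actually force the pearl job before the cyan job (via the pearl job → the cyan job), not the other way around.
So the cyan job never precedes the pearl job.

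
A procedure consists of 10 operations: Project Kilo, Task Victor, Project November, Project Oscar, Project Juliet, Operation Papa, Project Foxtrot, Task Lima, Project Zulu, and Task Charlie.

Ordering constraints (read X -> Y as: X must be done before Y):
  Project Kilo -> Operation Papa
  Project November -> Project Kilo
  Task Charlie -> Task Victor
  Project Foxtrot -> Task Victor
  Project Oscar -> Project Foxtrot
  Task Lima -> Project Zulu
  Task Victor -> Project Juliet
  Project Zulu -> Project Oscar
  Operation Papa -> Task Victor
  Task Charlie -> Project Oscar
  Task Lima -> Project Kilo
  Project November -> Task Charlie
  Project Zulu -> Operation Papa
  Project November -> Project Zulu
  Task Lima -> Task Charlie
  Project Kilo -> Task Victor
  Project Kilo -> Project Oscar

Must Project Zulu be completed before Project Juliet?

Yes

Chaining the stated constraints: Project Zulu → Operation Papa → Task Victor → Project Juliet.
Hence Project Zulu necessarily comes before Project Juliet.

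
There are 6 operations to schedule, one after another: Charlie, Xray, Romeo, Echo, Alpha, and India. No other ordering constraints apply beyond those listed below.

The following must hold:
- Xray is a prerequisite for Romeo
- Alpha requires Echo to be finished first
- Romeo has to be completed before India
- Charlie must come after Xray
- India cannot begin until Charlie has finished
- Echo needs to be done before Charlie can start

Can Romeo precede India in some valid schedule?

Yes

Every valid ordering already has Romeo before India (the constraints require it), so in particular at least one does.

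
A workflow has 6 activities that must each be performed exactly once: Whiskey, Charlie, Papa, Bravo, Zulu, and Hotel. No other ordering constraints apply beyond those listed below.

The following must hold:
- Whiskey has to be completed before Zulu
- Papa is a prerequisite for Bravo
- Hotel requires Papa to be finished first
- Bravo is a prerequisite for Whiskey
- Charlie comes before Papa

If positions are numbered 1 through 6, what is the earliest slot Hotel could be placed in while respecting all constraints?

The activities that are forced before Hotel, directly or transitively, are Charlie, Papa. That's 2 activities.
With 2 mandatory predecessors, the earliest Hotel can sit is position 2+1 = 3, and placing just those 2 first achieves it.

3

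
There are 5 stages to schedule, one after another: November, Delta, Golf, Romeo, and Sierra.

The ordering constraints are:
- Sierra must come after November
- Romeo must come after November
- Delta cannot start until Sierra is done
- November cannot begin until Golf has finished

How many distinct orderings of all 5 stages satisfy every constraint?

Golf is the only stage with nothing required before it, so every ordering starts there.
Enumerating by repeatedly choosing an available stage (one whose prerequisites are all placed) gives 3 distinct complete orderings.

3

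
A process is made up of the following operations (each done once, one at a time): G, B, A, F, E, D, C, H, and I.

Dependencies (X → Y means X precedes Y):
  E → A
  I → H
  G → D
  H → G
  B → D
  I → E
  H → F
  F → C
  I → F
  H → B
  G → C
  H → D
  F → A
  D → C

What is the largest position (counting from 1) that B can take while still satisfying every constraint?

Every operation that must follow B has to come after it. Tracing all chains starting from B, those operations are: D, C — 2 in total.
So at least 2 operations follow B, putting B no later than position 7. That position is achievable by scheduling everything else first.

7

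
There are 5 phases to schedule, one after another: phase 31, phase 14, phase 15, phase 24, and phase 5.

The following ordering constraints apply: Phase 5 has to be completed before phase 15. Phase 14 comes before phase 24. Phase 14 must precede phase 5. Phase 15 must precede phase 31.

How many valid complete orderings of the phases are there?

4

Only phase 14 has no prerequisites, so it must go first.
Systematically extending each partial ordering one phase at a time and counting, there are 4 complete orderings.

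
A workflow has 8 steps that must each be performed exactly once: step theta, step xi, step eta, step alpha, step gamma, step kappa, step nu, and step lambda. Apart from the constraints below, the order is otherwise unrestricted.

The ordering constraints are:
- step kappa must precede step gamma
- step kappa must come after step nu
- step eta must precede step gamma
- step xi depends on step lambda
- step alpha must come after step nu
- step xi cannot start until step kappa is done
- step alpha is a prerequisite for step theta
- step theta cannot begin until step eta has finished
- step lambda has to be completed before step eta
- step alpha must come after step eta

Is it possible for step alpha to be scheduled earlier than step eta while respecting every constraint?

There is a dependency chain step eta → step alpha, so step alpha always comes after step eta.
So no valid ordering can have step alpha before step eta.

No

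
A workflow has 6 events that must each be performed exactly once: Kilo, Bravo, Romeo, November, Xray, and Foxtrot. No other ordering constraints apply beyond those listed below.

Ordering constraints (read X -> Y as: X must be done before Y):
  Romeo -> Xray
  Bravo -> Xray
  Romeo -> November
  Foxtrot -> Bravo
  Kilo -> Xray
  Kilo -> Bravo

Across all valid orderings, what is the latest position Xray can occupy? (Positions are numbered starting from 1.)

6

No constraint forces any event after Xray, so it can be placed last, in position 6.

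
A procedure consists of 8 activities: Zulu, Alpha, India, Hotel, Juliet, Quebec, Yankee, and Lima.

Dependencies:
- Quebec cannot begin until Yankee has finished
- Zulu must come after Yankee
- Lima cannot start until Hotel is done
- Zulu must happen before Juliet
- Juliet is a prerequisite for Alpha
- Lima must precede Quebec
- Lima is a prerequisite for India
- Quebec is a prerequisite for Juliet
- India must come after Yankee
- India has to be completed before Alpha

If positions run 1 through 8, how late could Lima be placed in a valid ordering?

The activities that are forced after Lima, directly or by a chain of constraints, are Alpha, India, Juliet, Quebec. That's 4 activities.
So at least 4 activities follow Lima, putting Lima no later than position 4. That position is achievable by scheduling everything else first.

4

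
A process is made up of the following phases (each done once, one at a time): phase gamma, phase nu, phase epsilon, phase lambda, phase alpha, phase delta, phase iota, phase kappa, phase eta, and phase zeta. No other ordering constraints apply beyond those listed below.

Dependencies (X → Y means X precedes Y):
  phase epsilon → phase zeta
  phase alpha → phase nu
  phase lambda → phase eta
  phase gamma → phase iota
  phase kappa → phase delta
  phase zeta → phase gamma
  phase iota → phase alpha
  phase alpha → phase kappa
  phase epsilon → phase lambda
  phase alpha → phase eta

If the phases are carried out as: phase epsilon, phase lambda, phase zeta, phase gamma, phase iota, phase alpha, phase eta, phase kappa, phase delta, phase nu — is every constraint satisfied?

Every stated constraint is respected: phase lambda sits at position 2, ahead of phase eta at position 7, and each of the other listed pairs likewise has the predecessor earlier in the sequence.

Yes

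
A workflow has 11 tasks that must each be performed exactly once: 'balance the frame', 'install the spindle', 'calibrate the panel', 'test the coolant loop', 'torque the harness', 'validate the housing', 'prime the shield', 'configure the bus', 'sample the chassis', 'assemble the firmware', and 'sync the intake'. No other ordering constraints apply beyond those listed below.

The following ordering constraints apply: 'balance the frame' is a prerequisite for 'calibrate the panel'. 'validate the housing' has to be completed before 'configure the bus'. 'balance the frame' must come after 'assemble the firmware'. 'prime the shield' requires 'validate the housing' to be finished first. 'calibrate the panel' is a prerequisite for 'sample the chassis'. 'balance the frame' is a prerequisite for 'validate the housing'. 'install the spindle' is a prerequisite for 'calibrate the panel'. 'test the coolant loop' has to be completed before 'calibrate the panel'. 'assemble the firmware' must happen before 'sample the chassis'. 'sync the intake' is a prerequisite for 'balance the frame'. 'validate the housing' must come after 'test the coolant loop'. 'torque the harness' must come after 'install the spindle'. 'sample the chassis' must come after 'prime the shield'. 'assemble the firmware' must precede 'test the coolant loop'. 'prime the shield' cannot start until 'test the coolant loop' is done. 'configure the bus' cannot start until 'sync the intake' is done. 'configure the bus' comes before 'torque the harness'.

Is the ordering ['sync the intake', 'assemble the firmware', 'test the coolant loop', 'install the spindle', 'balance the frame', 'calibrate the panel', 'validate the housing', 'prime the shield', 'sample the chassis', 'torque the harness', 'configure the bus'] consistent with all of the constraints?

Here 'configure the bus' comes after 'torque the harness'.
That contradicts the constraint that 'configure the bus' must precede 'torque the harness'.

No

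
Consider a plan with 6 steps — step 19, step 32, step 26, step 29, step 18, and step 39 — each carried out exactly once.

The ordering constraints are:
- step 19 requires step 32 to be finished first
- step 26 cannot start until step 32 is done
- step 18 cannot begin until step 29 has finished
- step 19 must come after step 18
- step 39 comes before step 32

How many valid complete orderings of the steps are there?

2 steps have no prerequisites (step 29, step 39), so any of them could come first.
Enumerating by repeatedly choosing an available step (one whose prerequisites are all placed) gives 16 distinct complete orderings.

16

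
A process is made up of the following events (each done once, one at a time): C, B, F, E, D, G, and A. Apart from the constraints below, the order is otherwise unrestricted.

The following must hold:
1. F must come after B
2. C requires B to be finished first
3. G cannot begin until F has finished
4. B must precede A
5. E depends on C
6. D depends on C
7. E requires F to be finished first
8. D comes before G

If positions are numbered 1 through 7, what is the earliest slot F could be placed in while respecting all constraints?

Working backwards through the constraints from F, its only required predecessor is B.
So at minimum 1 event comes before F, putting F no earlier than position 2. That position is achievable by scheduling exactly that predecessor first.

2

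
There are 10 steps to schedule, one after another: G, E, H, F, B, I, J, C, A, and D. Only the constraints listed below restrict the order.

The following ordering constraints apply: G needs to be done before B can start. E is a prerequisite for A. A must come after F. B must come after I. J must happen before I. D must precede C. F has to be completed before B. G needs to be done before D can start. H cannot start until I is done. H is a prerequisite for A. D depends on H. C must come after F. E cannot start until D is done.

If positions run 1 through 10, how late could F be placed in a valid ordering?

7

Every step that must follow F has to come after it. Tracing all chains starting from F, those steps are: B, C, A — 3 in total.
So at least 3 steps follow F, putting F no later than position 7. That position is achievable by scheduling everything else first.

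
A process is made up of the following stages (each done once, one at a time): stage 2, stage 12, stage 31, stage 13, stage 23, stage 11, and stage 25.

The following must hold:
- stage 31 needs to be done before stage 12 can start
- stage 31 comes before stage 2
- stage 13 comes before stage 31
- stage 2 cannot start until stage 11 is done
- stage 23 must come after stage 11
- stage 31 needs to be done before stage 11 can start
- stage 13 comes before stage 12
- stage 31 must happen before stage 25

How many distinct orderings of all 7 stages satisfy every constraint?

Stage 13 is the only stage with nothing required before it, so every ordering starts there.
Counting all ways to extend the partial order to a total order gives 40.

40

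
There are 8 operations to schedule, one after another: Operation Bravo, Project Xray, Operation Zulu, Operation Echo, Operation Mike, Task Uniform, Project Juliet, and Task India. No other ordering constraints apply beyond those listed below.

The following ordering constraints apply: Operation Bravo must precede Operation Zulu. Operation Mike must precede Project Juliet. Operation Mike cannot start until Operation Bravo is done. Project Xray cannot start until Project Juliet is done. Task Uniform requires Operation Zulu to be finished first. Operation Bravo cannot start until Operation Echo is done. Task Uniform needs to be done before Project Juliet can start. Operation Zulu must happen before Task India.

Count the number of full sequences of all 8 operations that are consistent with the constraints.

14

Operation Echo is the only operation with nothing required before it, so every ordering starts there.
Systematically extending each partial ordering one operation at a time and counting, there are 14 complete orderings.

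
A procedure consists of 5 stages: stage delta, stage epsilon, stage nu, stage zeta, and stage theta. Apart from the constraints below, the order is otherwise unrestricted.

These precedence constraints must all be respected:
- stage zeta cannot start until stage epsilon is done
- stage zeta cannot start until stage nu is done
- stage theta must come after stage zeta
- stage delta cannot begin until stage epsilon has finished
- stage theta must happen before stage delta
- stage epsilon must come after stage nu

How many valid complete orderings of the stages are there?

1

Stage nu is the only stage with nothing required before it, so every ordering starts there.
Every stage is then forced in turn, so only 1 complete ordering is consistent with the constraints.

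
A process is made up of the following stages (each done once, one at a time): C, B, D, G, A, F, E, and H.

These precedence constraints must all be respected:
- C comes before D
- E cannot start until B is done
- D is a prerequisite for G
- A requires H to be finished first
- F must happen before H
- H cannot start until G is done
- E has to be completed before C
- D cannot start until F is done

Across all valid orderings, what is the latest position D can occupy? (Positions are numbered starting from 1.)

5

The stages that are forced after D, directly or by a chain of constraints, are G, A, H. That's 3 stages.
So at least 3 stages follow D, putting D no later than position 5. That position is achievable by scheduling everything else first.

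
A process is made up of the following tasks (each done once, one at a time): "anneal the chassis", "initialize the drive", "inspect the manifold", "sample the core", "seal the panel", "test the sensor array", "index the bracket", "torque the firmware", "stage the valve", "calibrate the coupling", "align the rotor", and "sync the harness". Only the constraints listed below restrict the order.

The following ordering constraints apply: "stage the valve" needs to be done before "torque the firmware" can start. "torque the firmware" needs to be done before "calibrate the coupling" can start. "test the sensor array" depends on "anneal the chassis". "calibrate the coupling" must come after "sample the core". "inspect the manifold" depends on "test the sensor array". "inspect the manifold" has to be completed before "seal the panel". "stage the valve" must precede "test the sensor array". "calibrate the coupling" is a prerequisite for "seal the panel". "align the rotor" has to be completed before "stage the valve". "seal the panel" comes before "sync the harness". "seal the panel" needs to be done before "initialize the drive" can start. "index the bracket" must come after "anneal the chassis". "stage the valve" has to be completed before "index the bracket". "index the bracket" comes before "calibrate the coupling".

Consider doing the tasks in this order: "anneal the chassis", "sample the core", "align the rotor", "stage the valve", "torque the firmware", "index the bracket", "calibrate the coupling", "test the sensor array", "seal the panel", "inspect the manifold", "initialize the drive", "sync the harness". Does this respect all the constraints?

Here "inspect the manifold" comes after "seal the panel".
Since "inspect the manifold" is required before "seal the panel", the ordering is invalid.

No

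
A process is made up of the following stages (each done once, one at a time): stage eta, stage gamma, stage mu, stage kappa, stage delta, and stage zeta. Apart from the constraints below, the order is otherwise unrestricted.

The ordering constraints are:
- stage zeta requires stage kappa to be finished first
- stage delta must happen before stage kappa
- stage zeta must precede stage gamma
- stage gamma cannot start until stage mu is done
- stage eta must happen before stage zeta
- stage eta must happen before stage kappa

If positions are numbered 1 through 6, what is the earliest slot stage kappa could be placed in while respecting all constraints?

3

The stages that are forced before stage kappa, directly or transitively, are stage eta, stage delta. That's 2 stages.
With 2 mandatory predecessors, the earliest stage kappa can sit is position 2+1 = 3, and placing just those 2 first achieves it.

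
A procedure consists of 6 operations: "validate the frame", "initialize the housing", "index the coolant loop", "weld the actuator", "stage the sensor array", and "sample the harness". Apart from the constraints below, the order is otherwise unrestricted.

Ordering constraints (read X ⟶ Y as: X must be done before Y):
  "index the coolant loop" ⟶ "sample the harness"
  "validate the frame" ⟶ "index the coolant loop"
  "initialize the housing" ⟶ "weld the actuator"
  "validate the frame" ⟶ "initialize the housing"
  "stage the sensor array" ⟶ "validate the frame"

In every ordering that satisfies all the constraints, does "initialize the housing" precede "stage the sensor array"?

No

In fact the dependencies run the other way: "stage the sensor array" → "validate the frame" → "initialize the housing".
So "initialize the housing" never precedes "stage the sensor array".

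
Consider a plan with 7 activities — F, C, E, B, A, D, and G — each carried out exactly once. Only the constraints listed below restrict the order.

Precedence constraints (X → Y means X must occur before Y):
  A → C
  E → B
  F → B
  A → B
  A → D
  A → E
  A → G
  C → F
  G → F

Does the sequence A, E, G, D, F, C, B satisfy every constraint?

No

Here C comes after F.
That contradicts the constraint that C must precede F.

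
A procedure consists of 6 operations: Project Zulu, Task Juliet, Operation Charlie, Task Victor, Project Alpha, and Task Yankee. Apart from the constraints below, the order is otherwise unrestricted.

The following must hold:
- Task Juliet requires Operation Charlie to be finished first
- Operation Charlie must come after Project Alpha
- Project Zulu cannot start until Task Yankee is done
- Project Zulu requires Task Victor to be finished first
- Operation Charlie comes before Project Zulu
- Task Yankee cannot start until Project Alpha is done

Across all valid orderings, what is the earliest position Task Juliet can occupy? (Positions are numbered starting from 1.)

Every operation that must precede Task Juliet has to come before it. Tracing all chains that end at Task Juliet, those operations are: Operation Charlie, Project Alpha — 2 in total.
With 2 mandatory predecessors, the earliest Task Juliet can sit is position 2+1 = 3, and placing just those 2 first achieves it.

3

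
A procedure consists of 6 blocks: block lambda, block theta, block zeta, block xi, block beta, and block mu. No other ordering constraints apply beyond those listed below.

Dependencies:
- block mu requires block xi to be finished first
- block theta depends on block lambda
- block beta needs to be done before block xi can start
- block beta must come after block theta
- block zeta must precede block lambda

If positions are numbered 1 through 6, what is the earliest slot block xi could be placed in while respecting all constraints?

5

Working backwards through the constraints from block xi, its full set of required predecessors is block lambda, block theta, block zeta, block beta — 4 of them.
So at minimum 4 blocks come before block xi, putting block xi no earlier than position 5. That position is achievable by scheduling exactly those predecessors first.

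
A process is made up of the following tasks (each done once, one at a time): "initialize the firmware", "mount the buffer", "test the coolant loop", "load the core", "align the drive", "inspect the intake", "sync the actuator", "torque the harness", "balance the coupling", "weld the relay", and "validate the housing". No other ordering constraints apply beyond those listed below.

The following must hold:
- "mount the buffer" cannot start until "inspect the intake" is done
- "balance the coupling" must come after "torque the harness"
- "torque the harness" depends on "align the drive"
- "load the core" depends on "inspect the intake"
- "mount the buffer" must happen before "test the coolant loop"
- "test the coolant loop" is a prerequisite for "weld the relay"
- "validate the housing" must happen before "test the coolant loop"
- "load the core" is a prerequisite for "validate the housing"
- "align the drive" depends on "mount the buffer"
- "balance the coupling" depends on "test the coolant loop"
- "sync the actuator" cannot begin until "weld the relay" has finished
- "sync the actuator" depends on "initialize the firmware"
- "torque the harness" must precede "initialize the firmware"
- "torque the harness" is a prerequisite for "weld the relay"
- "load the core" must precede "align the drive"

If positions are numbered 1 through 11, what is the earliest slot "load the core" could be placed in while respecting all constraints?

The only task forced before "load the core" (directly or transitively) is "inspect the intake".
With 1 mandatory predecessor, the earliest "load the core" can sit is position 1+1 = 2, and placing just that one first achieves it.

2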